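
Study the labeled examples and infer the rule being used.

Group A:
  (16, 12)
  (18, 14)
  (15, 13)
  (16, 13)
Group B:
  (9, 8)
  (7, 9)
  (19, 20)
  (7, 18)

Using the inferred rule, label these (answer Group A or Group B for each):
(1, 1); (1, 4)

A rule that fits every label: first > second AND sum ≥ 25 — true of each 'Group A' example, false of each 'Group B' one.
(1, 1): 1 = 1, 1+1 = 2, lacks this property → Group B.
(1, 4): 1 < 4, 1+4 = 5, lacks this property → Group B.

Group B, Group B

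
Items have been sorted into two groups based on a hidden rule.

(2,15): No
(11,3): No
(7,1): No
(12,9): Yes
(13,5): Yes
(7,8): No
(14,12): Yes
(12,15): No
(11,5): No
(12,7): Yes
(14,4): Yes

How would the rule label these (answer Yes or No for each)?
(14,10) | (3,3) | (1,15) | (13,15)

The rule appears to be: first > second AND sum ≥ 17.

Yes, No, No, No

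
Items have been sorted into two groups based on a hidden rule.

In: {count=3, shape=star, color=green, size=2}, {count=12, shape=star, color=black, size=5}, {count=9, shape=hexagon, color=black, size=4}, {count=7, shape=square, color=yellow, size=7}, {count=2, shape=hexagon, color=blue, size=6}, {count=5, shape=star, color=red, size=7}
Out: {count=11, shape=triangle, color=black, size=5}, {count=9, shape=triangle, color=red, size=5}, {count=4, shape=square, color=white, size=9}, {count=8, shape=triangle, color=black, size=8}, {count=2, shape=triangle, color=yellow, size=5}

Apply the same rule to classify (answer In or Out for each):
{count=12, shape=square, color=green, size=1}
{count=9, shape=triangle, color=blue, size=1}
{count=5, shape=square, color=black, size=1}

In, Out, In

The simplest hypothesis consistent with all the labels is: shape is not triangle AND size ≤ 7.
In: {count=12, shape=square, color=green, size=1}, since shape is square, size = 1.
Out: {count=9, shape=triangle, color=blue, size=1}, since shape is triangle, size = 1.
In: {count=5, shape=square, color=black, size=1}, since shape is square, size = 1.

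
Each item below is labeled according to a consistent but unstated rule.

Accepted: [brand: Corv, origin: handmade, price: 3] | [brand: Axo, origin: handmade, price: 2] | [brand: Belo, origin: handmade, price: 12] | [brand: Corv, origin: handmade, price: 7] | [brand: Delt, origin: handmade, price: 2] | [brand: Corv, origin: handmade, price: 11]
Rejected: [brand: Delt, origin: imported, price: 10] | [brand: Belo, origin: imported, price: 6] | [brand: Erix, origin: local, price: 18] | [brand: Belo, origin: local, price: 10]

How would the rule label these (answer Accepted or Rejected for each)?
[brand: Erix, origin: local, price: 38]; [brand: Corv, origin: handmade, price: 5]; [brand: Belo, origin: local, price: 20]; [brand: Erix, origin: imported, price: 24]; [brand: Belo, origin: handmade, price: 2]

Rejected, Accepted, Rejected, Rejected, Accepted

'Accepted' ⟺ origin is handmade.
[brand: Erix, origin: local, price: 38]: origin is local — fails this test, so Rejected.
[brand: Corv, origin: handmade, price: 5]: origin is handmade — matches, so Accepted.
[brand: Belo, origin: local, price: 20]: origin is local — fails this test, so Rejected.
[brand: Erix, origin: imported, price: 24]: origin is imported — fails this test, so Rejected.
[brand: Belo, origin: handmade, price: 2]: origin is handmade — matches, so Accepted.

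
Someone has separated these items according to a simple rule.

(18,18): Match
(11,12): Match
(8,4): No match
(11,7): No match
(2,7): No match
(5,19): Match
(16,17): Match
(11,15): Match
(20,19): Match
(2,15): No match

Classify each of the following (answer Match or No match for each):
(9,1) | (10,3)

No match, No match

The simplest hypothesis consistent with all the labels is: sum ≥ 23.
(9,1) → 9+1 = 10 → No match.
(10,3) → 10+3 = 13 → No match.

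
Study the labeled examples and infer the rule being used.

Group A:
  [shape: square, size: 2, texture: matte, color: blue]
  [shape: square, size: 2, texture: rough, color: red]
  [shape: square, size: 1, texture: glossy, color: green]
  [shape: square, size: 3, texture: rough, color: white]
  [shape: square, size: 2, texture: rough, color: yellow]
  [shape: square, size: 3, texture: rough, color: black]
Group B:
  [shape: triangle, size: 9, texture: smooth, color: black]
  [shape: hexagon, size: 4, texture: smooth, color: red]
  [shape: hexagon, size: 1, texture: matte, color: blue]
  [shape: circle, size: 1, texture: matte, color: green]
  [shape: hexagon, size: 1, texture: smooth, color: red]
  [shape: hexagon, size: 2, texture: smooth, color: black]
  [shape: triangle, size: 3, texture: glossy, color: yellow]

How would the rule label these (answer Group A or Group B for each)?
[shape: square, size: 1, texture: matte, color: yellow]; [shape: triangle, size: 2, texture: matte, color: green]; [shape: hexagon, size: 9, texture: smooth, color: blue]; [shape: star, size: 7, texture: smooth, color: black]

Group A, Group B, Group B, Group B

The pattern is that an item is 'Group A' exactly when: shape is square.
[shape: square, size: 1, texture: matte, color: yellow] — shape is square, hence Group A.
[shape: triangle, size: 2, texture: matte, color: green] — shape is triangle, hence Group B.
[shape: hexagon, size: 9, texture: smooth, color: blue] — shape is hexagon, hence Group B.
[shape: star, size: 7, texture: smooth, color: black] — shape is star, hence Group B.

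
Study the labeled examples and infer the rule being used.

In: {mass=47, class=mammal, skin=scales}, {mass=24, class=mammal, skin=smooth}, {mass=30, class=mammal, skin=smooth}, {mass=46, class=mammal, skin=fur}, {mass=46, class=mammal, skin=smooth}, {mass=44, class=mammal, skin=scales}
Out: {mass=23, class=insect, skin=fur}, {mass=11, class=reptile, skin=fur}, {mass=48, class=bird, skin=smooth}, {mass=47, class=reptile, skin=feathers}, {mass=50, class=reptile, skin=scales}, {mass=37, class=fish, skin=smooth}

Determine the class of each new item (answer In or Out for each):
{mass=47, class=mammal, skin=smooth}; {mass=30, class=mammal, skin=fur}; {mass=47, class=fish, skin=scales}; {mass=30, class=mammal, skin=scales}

In, In, Out, In

All 'In' examples share one property — class is mammal — and every 'Out' example lacks it.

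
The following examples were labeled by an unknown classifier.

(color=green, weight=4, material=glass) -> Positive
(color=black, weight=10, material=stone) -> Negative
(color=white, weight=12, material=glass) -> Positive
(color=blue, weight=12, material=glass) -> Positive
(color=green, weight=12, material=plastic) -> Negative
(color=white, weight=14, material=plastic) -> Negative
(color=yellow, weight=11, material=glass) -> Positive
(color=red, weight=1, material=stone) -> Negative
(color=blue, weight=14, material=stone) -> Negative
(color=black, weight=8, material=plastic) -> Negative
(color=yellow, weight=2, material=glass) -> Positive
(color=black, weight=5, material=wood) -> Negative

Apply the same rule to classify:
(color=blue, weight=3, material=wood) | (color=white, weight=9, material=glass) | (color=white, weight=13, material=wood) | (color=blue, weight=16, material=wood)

The simplest hypothesis consistent with all the labels is: material is glass.
(color=blue, weight=3, material=wood): Negative (material is wood).
(color=white, weight=9, material=glass): Positive (material is glass).
(color=white, weight=13, material=wood): Negative (material is wood).
(color=blue, weight=16, material=wood): Negative (material is wood).

Negative, Positive, Negative, Negative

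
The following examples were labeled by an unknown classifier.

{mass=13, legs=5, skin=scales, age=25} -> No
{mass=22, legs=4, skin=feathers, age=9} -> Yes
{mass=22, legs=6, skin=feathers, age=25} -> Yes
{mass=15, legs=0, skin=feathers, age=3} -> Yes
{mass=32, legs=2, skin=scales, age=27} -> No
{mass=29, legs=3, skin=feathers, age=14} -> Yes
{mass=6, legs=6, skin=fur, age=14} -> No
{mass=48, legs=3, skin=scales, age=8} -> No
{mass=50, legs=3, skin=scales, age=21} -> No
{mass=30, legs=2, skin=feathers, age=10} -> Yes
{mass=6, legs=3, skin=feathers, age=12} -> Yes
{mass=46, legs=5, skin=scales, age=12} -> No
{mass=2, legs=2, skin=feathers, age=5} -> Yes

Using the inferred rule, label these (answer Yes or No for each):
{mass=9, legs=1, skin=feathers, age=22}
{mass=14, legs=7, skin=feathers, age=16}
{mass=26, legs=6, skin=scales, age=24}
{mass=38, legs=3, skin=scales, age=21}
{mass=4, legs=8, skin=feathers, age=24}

Yes, Yes, No, No, Yes

'Yes' ⟺ skin is feathers.
{mass=9, legs=1, skin=feathers, age=22} — skin is feathers, hence Yes. {mass=14, legs=7, skin=feathers, age=16} — skin is feathers, hence Yes. {mass=26, legs=6, skin=scales, age=24} — skin is scales, hence No. {mass=38, legs=3, skin=scales, age=21} — skin is scales, hence No. {mass=4, legs=8, skin=feathers, age=24} — skin is feathers, hence Yes.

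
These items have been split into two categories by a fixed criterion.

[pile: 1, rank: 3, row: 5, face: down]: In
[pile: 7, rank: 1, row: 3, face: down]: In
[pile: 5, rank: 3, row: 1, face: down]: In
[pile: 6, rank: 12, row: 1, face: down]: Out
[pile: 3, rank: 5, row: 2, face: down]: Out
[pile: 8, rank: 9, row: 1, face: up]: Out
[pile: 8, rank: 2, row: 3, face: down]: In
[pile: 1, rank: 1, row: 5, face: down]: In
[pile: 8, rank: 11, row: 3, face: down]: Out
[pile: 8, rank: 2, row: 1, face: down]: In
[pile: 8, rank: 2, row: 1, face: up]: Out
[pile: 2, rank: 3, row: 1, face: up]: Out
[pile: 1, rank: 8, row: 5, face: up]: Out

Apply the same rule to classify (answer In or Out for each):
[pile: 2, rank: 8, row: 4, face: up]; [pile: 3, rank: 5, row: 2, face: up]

A rule that fits every label: face is down AND rank ≤ 3 — true of each 'In' example, false of each 'Out' one.
[pile: 2, rank: 8, row: 4, face: up] — face is up, rank = 8, hence Out. [pile: 3, rank: 5, row: 2, face: up] — face is up, rank = 5, hence Out.

Out, Out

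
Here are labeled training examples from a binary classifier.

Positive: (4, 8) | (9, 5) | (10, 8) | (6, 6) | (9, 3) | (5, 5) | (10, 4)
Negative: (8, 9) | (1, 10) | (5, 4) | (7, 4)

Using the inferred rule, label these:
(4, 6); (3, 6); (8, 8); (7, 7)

Positive, Negative, Positive, Positive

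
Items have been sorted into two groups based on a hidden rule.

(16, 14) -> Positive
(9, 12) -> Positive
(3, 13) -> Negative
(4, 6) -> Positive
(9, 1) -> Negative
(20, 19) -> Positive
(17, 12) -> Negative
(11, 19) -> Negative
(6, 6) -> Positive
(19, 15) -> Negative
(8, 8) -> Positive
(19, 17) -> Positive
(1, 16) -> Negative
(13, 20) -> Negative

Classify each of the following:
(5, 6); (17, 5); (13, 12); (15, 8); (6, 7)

The distinguishing property — |first − second| ≤ 3 — holds for all the 'Positive' cases and none of the 'Negative' cases.
(5, 6): |5−6| = 1 — matches, so Positive.
(17, 5): |17−5| = 12 — does not satisfy this, so Negative.
(13, 12): |13−12| = 1 — matches, so Positive.
(15, 8): |15−8| = 7 — does not satisfy this, so Negative.
(6, 7): |6−7| = 1 — matches, so Positive.

Positive, Negative, Positive, Negative, Positive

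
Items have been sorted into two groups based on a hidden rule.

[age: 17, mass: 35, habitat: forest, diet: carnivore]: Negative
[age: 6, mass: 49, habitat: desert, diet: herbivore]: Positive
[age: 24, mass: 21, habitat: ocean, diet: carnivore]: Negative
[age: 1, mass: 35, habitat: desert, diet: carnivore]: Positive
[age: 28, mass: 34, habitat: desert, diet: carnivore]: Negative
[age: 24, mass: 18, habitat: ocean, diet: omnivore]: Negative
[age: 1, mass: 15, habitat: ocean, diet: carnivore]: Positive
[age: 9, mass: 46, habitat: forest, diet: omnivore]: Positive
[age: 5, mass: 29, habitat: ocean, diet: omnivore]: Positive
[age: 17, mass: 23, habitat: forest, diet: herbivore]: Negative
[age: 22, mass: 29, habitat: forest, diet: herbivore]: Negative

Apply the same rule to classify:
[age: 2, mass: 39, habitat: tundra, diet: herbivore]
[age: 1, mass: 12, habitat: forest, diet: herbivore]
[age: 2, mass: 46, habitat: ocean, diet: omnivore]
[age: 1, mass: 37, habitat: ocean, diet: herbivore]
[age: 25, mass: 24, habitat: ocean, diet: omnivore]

The rule appears to be: age ≤ 9.
[age: 2, mass: 39, habitat: tundra, diet: herbivore]: Positive (age = 2). [age: 1, mass: 12, habitat: forest, diet: herbivore]: Positive (age = 1). [age: 2, mass: 46, habitat: ocean, diet: omnivore]: Positive (age = 2). [age: 1, mass: 37, habitat: ocean, diet: herbivore]: Positive (age = 1). [age: 25, mass: 24, habitat: ocean, diet: omnivore]: Negative (age = 25).

Positive, Positive, Positive, Positive, Negative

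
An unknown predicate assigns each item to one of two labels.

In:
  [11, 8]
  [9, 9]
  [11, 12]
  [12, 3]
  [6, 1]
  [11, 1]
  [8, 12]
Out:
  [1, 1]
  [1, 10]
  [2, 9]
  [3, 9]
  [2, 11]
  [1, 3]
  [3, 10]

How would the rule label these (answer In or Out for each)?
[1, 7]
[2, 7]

Every 'In' example satisfies: first ≥ 6. None of the 'Out' examples do.

Out, Out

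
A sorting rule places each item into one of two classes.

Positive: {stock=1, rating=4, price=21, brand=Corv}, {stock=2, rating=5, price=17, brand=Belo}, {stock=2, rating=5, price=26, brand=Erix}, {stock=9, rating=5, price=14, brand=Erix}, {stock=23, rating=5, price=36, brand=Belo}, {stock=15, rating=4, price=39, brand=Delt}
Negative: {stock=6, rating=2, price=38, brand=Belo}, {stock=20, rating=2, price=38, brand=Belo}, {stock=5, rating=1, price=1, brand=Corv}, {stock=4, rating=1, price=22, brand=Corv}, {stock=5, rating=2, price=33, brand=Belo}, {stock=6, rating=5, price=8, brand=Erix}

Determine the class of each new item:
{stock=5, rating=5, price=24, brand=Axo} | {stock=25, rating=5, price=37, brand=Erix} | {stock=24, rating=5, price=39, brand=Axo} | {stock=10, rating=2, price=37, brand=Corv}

The classifier is using: price ≥ 14 AND rating ≥ 4.
{stock=5, rating=5, price=24, brand=Axo} — price = 24, rating = 5, hence Positive. {stock=25, rating=5, price=37, brand=Erix} — price = 37, rating = 5, hence Positive. {stock=24, rating=5, price=39, brand=Axo} — price = 39, rating = 5, hence Positive. {stock=10, rating=2, price=37, brand=Corv} — price = 37, rating = 2, hence Negative.

Positive, Positive, Positive, Negative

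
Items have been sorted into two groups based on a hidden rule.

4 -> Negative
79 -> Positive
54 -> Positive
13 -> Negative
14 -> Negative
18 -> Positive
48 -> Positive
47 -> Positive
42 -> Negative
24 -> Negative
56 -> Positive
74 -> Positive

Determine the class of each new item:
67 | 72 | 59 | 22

Positive, Positive, Positive, Negative

A rule that fits every label: digit sum ≥ 7 — true of each 'Positive' example, false of each 'Negative' one.
67: Positive (digit sum 6+7 = 13).
72: Positive (digit sum 7+2 = 9).
59: Positive (digit sum 5+9 = 14).
22: Negative (digit sum 2+2 = 4).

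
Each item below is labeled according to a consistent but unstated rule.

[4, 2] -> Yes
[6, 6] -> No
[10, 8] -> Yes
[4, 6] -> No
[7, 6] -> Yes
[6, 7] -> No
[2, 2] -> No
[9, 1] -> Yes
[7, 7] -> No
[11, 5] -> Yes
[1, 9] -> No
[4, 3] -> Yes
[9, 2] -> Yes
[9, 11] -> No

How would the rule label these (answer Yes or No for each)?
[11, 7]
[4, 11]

Comparing the two groups points to one rule — first > second.
[11, 7]: 11 > 7 — meets the rule, so Yes. [4, 11]: 4 < 11 — does not satisfy this, so No.

Yes, No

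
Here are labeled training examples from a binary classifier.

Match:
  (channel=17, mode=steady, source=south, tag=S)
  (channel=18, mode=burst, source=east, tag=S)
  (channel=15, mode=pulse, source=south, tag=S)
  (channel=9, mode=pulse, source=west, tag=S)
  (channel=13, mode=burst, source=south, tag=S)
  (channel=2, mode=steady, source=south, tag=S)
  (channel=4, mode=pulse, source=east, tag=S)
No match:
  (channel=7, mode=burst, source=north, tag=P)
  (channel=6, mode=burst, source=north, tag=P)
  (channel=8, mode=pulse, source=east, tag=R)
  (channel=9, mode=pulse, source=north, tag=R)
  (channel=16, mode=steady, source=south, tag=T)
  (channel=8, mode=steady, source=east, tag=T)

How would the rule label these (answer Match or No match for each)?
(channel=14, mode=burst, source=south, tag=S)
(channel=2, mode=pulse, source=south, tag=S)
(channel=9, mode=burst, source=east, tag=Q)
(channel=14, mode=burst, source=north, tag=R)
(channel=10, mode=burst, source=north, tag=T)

Match, Match, No match, No match, No match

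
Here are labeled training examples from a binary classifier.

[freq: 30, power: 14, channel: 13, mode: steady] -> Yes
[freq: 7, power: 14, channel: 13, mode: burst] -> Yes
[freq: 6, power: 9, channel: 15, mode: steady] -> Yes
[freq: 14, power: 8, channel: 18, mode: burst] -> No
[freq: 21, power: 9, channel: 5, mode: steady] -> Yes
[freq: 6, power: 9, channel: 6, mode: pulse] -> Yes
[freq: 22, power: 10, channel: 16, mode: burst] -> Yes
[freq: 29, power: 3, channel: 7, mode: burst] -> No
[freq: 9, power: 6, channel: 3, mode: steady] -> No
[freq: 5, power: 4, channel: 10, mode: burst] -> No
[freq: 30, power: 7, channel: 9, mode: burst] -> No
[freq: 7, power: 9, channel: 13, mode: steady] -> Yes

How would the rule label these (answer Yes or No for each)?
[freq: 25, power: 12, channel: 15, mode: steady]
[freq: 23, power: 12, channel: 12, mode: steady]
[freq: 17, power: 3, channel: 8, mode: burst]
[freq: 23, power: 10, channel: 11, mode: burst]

One predicate separates the groups cleanly: power ≥ 9.
[freq: 25, power: 12, channel: 15, mode: steady]: power = 12, passes → Yes.
[freq: 23, power: 12, channel: 12, mode: steady]: power = 12, passes → Yes.
[freq: 17, power: 3, channel: 8, mode: burst]: power = 3, does not pass → No.
[freq: 23, power: 10, channel: 11, mode: burst]: power = 10, passes → Yes.

Yes, Yes, No, Yes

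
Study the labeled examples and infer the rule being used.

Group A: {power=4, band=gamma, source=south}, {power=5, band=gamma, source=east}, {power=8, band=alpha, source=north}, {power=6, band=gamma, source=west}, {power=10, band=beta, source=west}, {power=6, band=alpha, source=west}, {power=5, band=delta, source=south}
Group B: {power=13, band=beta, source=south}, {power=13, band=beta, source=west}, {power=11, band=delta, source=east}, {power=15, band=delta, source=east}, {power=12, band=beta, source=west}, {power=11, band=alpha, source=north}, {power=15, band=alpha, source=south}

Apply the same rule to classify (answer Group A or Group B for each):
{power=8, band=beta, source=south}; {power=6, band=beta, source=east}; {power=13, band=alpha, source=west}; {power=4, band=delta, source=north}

Group A, Group A, Group B, Group A

All 'Group A' examples share one property — power ≤ 10 — and every 'Group B' example lacks it.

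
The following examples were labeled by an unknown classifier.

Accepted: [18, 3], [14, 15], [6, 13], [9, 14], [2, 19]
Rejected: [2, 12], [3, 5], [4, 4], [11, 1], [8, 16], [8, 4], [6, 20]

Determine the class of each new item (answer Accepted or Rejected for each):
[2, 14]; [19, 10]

Every 'Accepted' example satisfies: sum is odd. None of the 'Rejected' examples do.
[2, 14] — 2+14 = 16, hence Rejected. [19, 10] — 19+10 = 29, hence Accepted.

Rejected, Accepted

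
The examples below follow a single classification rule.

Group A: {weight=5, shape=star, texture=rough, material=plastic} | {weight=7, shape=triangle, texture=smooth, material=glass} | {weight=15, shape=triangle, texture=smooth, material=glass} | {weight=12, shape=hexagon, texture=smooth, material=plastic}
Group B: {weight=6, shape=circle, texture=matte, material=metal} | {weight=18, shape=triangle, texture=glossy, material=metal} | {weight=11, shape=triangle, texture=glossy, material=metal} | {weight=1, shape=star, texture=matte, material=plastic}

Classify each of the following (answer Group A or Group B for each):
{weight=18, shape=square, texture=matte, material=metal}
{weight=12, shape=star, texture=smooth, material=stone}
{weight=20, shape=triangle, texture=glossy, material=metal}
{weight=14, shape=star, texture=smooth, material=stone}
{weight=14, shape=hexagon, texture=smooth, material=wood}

Group B, Group A, Group B, Group A, Group A

The pattern is that an item is 'Group A' exactly when: texture is smooth OR texture is rough.
{weight=18, shape=square, texture=matte, material=metal}: texture is matte, doesn't match → Group B. {weight=12, shape=star, texture=smooth, material=stone}: texture is smooth, meets the rule → Group A. {weight=20, shape=triangle, texture=glossy, material=metal}: texture is glossy, doesn't match → Group B. {weight=14, shape=star, texture=smooth, material=stone}: texture is smooth, meets the rule → Group A. {weight=14, shape=hexagon, texture=smooth, material=wood}: texture is smooth, meets the rule → Group A.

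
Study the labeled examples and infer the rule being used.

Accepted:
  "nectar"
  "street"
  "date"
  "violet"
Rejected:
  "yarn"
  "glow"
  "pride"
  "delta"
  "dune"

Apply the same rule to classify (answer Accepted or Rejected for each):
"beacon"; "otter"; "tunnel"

Rejected, Rejected, Accepted

The common property of the 'Accepted' items is: even length AND contains 't'. No 'Rejected' item has it.
"beacon" — length 6, no 't', hence Rejected. "otter" — length 5, has 't', hence Rejected. "tunnel" — length 6, has 't', hence Accepted.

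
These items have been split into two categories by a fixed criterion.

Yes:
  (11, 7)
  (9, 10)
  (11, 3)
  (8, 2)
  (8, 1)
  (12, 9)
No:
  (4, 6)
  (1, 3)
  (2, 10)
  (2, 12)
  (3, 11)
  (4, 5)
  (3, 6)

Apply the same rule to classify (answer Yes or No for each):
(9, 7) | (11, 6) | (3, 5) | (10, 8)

Yes, Yes, No, Yes

The simplest hypothesis consistent with all the labels is: first ≥ 5.
(9, 7) — first 9, hence Yes. (11, 6) — first 11, hence Yes. (3, 5) — first 3, hence No. (10, 8) — first 10, hence Yes.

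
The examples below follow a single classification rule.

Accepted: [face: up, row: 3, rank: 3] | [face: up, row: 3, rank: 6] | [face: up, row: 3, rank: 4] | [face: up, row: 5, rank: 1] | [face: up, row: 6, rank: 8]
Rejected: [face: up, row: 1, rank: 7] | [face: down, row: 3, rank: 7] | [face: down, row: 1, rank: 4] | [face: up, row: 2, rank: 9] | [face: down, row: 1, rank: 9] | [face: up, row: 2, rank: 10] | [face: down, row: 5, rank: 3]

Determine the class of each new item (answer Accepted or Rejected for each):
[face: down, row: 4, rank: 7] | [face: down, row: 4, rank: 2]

The simplest hypothesis consistent with all the labels is: face is up AND row ≥ 3.
[face: down, row: 4, rank: 7] → face is down, row = 4 → Rejected.
[face: down, row: 4, rank: 2] → face is down, row = 4 → Rejected.

Rejected, Rejected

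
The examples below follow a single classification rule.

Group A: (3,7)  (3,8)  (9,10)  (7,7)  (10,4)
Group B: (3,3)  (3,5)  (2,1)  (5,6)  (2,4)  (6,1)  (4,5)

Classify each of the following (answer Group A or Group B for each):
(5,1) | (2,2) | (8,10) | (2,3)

'Group A' ⟺ max ≥ 7.

Group B, Group B, Group A, Group B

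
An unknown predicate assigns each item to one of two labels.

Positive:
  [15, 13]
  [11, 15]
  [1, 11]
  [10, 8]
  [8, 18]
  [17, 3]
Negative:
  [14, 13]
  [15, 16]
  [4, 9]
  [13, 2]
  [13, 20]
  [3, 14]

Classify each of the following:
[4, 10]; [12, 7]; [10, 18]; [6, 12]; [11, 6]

Comparing the two groups points to one rule — sum is even.
Positive: [4, 10], since 4+10 = 14.
Negative: [12, 7], since 12+7 = 19.
Positive: [10, 18], since 10+18 = 28.
Positive: [6, 12], since 6+12 = 18.
Negative: [11, 6], since 11+6 = 17.

Positive, Negative, Positive, Positive, Negative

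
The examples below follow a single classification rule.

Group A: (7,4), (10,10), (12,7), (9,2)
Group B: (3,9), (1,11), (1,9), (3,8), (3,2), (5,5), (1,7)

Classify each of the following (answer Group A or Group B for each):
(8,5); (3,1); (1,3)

Group A, Group B, Group B

One predicate separates the groups cleanly: first ≥ 7.
(8,5): first 8 — meets the rule, so Group A.
(3,1): first 3 — does not fit, so Group B.
(1,3): first 1 — does not fit, so Group B.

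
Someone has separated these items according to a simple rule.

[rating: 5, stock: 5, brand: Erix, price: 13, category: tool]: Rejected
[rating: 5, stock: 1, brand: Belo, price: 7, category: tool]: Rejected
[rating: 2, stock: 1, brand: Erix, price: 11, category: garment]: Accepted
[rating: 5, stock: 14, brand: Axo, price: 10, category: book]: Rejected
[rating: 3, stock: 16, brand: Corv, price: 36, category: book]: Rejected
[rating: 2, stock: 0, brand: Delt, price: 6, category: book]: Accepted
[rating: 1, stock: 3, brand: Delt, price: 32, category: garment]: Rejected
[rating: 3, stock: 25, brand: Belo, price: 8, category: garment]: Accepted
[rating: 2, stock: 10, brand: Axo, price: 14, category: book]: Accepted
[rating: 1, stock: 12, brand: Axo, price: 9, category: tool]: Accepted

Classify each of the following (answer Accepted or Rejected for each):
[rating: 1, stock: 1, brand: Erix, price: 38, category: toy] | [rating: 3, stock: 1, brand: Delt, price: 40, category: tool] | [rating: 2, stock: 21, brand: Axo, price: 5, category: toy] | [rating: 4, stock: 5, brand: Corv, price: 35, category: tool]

All 'Accepted' examples share one property — price ≤ 14 AND rating ≤ 3 — and every 'Rejected' example lacks it.

Rejected, Rejected, Accepted, Rejected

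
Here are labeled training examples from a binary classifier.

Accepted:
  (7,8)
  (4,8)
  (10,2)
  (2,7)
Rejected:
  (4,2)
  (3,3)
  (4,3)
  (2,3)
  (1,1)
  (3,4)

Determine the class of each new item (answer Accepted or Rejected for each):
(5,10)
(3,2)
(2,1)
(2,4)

One predicate separates the groups cleanly: sum ≥ 9.
(5,10) — 5+10 = 15, hence Accepted. (3,2) — 3+2 = 5, hence Rejected. (2,1) — 2+1 = 3, hence Rejected. (2,4) — 2+4 = 6, hence Rejected.

Accepted, Rejected, Rejected, Rejected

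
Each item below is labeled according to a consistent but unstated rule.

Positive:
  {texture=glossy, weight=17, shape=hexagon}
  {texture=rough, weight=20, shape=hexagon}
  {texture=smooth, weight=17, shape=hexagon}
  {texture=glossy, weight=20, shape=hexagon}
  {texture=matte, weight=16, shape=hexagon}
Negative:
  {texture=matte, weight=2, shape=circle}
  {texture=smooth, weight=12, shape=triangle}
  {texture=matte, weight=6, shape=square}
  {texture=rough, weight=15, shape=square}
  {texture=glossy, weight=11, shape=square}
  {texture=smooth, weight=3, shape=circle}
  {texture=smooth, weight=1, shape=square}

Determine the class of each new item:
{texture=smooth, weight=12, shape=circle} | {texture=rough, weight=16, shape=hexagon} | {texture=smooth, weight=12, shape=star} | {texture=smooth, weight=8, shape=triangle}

Negative, Positive, Negative, Negative

The distinguishing property — shape is hexagon — holds for all the 'Positive' cases and none of the 'Negative' cases.
{texture=smooth, weight=12, shape=circle} → shape is circle → Negative.
{texture=rough, weight=16, shape=hexagon} → shape is hexagon → Positive.
{texture=smooth, weight=12, shape=star} → shape is star → Negative.
{texture=smooth, weight=8, shape=triangle} → shape is triangle → Negative.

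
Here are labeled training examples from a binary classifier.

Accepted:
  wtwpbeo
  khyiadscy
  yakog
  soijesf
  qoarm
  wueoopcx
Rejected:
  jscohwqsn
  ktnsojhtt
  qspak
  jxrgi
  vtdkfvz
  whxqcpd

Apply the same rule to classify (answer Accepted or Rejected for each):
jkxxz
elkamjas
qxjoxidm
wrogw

Rejected, Accepted, Accepted, Rejected

'Accepted' ⟺ has ≥ 2 vowels.
jkxxz: 0 vowels, doesn't qualify → Rejected. elkamjas: 3 vowels, passes → Accepted. qxjoxidm: 2 vowels, passes → Accepted. wrogw: 1 vowel, doesn't qualify → Rejected.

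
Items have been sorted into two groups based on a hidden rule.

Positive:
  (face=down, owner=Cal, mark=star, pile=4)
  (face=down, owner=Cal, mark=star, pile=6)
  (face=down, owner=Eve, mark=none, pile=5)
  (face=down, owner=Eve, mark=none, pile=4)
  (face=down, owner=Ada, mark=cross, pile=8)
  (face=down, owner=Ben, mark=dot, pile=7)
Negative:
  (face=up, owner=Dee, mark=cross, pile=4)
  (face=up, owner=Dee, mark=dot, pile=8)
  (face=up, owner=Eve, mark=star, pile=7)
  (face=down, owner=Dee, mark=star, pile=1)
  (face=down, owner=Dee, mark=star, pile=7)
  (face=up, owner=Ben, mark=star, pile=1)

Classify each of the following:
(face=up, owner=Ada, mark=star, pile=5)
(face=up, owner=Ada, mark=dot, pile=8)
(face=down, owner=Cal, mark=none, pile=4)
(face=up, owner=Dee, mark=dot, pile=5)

Negative, Negative, Positive, Negative

The simplest hypothesis consistent with all the labels is: face is down AND owner is not Dee.
Negative: (face=up, owner=Ada, mark=star, pile=5), since face is up, owner is Ada.
Negative: (face=up, owner=Ada, mark=dot, pile=8), since face is up, owner is Ada.
Positive: (face=down, owner=Cal, mark=none, pile=4), since face is down, owner is Cal.
Negative: (face=up, owner=Dee, mark=dot, pile=5), since face is up, owner is Dee.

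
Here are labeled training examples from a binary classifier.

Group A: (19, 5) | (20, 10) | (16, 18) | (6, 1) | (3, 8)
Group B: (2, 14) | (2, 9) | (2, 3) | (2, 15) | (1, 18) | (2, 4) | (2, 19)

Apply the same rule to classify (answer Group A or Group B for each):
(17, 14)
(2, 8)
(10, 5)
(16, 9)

Group A, Group B, Group A, Group A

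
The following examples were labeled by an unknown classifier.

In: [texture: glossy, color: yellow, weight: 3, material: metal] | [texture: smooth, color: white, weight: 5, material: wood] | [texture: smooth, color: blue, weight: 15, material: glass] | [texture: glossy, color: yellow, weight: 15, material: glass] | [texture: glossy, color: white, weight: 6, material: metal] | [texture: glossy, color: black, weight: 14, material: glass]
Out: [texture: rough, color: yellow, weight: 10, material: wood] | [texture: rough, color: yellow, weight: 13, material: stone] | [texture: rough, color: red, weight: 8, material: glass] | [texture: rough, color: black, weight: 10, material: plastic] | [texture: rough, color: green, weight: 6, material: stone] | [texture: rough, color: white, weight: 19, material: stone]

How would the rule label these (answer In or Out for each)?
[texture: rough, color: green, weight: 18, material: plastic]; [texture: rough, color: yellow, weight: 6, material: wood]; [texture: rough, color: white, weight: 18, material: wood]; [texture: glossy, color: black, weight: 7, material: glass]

Rule: texture is not rough. This holds for each 'In' example and fails for each 'Out' one.

Out, Out, Out, In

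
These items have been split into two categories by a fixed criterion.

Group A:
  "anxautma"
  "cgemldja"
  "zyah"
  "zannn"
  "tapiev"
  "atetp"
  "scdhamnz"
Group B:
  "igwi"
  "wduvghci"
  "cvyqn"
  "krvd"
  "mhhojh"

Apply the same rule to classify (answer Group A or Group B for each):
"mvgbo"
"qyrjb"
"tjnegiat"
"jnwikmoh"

Group B, Group B, Group A, Group B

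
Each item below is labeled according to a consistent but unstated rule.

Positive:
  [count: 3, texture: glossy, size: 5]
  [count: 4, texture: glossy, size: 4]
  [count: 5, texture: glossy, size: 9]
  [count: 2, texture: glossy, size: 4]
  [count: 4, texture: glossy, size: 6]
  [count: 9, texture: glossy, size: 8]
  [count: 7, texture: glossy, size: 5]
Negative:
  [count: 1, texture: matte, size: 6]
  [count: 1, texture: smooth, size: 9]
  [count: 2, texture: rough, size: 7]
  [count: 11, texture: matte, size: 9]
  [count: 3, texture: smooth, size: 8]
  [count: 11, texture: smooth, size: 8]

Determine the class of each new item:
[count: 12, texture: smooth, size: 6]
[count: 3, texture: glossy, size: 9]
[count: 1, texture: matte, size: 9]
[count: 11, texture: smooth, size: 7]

The common property of the 'Positive' items is: texture is glossy. No 'Negative' item has it.

Negative, Positive, Negative, Negative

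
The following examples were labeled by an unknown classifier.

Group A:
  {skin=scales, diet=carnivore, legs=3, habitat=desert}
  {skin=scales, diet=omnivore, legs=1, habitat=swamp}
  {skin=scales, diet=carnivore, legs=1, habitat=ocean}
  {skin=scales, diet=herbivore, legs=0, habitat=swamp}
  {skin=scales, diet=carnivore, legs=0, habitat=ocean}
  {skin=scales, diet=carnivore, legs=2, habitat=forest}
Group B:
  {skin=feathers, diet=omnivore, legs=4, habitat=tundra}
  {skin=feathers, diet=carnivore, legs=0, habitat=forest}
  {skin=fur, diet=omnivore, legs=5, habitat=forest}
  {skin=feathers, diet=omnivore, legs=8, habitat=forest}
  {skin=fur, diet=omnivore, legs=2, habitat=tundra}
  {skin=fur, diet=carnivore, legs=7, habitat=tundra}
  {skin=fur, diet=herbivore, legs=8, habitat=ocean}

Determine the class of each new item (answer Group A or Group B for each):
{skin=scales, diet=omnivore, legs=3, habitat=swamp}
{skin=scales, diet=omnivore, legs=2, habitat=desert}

Group A, Group A

Rule: skin is scales. This holds for each 'Group A' example and fails for each 'Group B' one.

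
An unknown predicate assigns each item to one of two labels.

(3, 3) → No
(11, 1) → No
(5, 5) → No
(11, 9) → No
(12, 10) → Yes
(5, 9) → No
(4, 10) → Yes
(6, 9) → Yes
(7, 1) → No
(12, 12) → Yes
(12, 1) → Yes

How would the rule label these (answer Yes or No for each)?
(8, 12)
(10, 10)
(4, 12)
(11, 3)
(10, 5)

Yes, Yes, Yes, No, Yes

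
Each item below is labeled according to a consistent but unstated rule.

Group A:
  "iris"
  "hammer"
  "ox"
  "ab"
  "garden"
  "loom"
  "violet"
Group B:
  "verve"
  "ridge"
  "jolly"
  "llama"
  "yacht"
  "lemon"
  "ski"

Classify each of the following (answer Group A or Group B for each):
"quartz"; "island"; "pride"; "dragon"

Group A, Group A, Group B, Group A

'Group A' ⟺ even length.
"quartz": length 6 — checks out, so Group A.
"island": length 6 — checks out, so Group A.
"pride": length 5 — does not fit, so Group B.
"dragon": length 6 — checks out, so Group A.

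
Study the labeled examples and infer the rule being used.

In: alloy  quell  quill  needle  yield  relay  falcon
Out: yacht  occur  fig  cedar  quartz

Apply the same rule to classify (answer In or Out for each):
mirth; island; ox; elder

Out, In, Out, In

'In' ⟺ contains 'l'.
mirth → no 'l' → Out.
island → has 'l' → In.
ox → no 'l' → Out.
elder → has 'l' → In.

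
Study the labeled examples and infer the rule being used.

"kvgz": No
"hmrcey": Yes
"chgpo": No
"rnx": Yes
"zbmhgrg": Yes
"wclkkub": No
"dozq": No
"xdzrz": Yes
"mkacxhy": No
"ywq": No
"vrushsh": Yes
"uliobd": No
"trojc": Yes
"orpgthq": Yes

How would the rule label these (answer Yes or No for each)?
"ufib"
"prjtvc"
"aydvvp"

The rule appears to be: contains 'r'.
"ufib" → no 'r' → No.
"prjtvc" → has 'r' → Yes.
"aydvvp" → no 'r' → No.

No, Yes, No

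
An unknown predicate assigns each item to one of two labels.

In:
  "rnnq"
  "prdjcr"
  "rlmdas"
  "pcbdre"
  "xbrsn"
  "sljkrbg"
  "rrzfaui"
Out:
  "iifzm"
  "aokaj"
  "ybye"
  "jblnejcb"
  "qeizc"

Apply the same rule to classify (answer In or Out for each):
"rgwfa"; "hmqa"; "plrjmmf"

Rule: contains 'r'. This holds for each 'In' example and fails for each 'Out' one.

In, Out, In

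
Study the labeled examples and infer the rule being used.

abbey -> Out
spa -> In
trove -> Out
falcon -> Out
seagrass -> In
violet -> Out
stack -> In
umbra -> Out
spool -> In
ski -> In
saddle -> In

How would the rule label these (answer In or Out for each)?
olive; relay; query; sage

A rule that fits every label: contains 's' — true of each 'In' example, false of each 'Out' one.
olive: no 's', doesn't match → Out. relay: no 's', doesn't match → Out. query: no 's', doesn't match → Out. sage: has 's', passes → In.

Out, Out, Out, In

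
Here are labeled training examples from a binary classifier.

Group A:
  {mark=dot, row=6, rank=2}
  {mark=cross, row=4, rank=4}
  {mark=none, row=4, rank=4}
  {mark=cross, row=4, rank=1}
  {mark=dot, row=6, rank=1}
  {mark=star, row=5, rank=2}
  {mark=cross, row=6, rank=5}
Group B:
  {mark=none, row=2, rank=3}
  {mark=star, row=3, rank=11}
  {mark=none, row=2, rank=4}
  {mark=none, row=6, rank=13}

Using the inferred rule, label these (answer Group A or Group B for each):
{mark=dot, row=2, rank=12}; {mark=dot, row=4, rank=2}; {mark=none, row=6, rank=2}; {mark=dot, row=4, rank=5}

Group B, Group A, Group A, Group A

The common property of the 'Group A' items is: row ≥ 3 AND rank ≤ 5. No 'Group B' item has it.
Group B: {mark=dot, row=2, rank=12}, since row = 2, rank = 12.
Group A: {mark=dot, row=4, rank=2}, since row = 4, rank = 2.
Group A: {mark=none, row=6, rank=2}, since row = 6, rank = 2.
Group A: {mark=dot, row=4, rank=5}, since row = 4, rank = 5.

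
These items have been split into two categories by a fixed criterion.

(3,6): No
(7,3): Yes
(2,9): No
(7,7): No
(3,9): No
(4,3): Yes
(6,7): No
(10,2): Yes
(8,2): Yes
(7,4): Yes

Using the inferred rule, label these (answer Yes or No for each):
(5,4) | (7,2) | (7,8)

The rule appears to be: first > second.
(5,4): 5 > 4, checks out → Yes. (7,2): 7 > 2, checks out → Yes. (7,8): 7 < 8, does not satisfy this → No.

Yes, Yes, No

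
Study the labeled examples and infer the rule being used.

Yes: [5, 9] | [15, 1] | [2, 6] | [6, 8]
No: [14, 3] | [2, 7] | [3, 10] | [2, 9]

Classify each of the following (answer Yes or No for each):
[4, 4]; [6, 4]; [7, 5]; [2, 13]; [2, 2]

Yes, Yes, Yes, No, Yes

A rule that fits every label: sum is even — true of each 'Yes' example, false of each 'No' one.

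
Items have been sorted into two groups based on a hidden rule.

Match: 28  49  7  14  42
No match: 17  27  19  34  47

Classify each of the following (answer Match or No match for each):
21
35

One predicate separates the groups cleanly: multiple of 7.
21 — 21 = 7·3, hence Match.
35 — 35 = 7·5, hence Match.

Match, Match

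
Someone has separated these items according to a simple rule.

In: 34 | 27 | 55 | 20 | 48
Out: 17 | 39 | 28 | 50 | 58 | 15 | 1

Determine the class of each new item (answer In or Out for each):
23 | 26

The rule appears to be: ≡ 6 (mod 7).

Out, Out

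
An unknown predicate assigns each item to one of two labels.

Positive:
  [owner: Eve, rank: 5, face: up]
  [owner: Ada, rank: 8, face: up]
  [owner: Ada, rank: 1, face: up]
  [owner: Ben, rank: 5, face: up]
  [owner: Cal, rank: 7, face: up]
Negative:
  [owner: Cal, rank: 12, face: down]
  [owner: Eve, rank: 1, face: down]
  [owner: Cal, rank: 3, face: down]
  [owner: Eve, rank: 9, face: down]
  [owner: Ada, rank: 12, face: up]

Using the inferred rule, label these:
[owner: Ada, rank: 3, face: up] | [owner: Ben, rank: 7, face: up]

Every 'Positive' example satisfies: face is up AND rank ≤ 8. None of the 'Negative' examples do.
Positive: [owner: Ada, rank: 3, face: up], since face is up, rank = 3.
Positive: [owner: Ben, rank: 7, face: up], since face is up, rank = 7.

Positive, Positive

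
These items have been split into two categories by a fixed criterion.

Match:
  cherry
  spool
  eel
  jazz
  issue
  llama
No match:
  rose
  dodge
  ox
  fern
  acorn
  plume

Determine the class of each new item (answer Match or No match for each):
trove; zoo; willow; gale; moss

No match, Match, Match, No match, Match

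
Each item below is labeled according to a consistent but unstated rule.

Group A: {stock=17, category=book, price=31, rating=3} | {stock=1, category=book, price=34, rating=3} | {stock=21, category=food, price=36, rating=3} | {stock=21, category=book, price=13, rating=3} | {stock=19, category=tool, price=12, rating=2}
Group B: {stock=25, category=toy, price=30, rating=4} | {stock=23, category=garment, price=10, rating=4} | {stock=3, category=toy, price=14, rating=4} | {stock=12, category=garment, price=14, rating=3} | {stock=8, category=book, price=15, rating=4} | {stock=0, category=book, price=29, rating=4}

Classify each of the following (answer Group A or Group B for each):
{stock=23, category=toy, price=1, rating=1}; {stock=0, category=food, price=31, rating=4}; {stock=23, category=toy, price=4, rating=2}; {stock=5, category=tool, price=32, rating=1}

All 'Group A' examples share one property — rating ≤ 3 AND price ≠ 14 — and every 'Group B' example lacks it.
{stock=23, category=toy, price=1, rating=1}: rating = 1, price = 1, qualifies → Group A. {stock=0, category=food, price=31, rating=4}: rating = 4, price = 31, doesn't match → Group B. {stock=23, category=toy, price=4, rating=2}: rating = 2, price = 4, qualifies → Group A. {stock=5, category=tool, price=32, rating=1}: rating = 1, price = 32, qualifies → Group A.

Group A, Group B, Group A, Group A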